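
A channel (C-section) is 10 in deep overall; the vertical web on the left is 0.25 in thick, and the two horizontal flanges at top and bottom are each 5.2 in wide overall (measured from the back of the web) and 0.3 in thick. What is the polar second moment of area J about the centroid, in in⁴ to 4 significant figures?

Split into non-overlapping primitives; take the origin at the lower-left of the bounding box.
Web: 0.25 × 10, A = 2.5 in², y = 5 in, Ī = 20.8333 in⁴.
Top flange (beyond web): 4.95 × 0.3, A = 1.485 in², y = 9.85 in, Ī = 0.0111375 in⁴.
Bottom flange (beyond web): 4.95 × 0.3, A = 1.485 in², y = 0.15 in, Ī = 0.0111375 in⁴.
By symmetry the centroid is at mid-height, ȳ = 5 in.
Transfer each piece to the centroidal x-axis using Ī + A·d² with d = y − 5:
  web: d = 0 in → contributes +20.8333 in⁴
  top flange (beyond web): d = 4.85 in → contributes +34.9421 in⁴
  bottom flange (beyond web): d = -4.85 in → contributes +34.9421 in⁴
Total I = 90.7174 in⁴.
For the y-axis: x̄ = 1.5367 in.
Repeating about the centroidal y-axis gives I_y = 15.2534 in⁴.
Polar second moment: J = I_x + I_y = 105.971 in⁴.

J ≈ 106.0 in⁴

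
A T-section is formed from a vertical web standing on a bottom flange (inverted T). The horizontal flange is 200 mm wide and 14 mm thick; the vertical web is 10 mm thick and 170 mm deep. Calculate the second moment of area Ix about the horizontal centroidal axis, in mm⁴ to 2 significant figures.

Ix ≈ 1.3 × 10⁷ mm⁴

Break the section into simple shapes (no overlaps), measuring from the bottom-left corner of the bounding box.
Flange: 200 × 14, A = 2 800 mm², y = 7 mm, Ī = 45 733 mm⁴.
Web: 10 × 170, A = 1 700 mm², y = 99 mm, Ī = 4 094 167 mm⁴.
Centroid: ȳ = ΣA·y / ΣA = 41.76 mm.
Transfer each piece to the horizontal centroidal axis using Ī + A·d² with d = y − 41.76:
  flange: d = -34.76 mm → contributes +3 427 990 mm⁴
  web: d = 57.24 mm → contributes +9 664 942 mm⁴
Total I = 13 092 931 mm⁴.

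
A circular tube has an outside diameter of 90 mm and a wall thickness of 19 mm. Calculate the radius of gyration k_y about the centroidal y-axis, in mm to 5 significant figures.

Split into non-overlapping primitives; take the origin at the lower-left of the bounding box.
Outer circle: ⌀90, A = 6361.725 mm², x = 45 mm, Ī = 3 220 623 mm⁴.
Bore (subtracted): ⌀52, A = 2123.717 mm², x = 45 mm, Ī = 358908.1 mm⁴.
By symmetry the centroid is at mid-width, x̄ = 45 mm.
All pieces are centred on the centroidal y-axis, so I = ΣĪ (holes subtracted) = 2 861 715 mm⁴.
Radius of gyration: k = √(I/A) = √(2 861 715 / 4238.008) = 25.98557 mm.

k_y ≈ 25.986 mm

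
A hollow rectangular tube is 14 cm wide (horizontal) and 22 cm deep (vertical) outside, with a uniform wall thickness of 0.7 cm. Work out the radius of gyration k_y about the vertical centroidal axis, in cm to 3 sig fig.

Decompose the section into non-overlapping parts with the origin at the bottom-left of its bounding rectangle.
Outer rectangle: 14 × 22, A = 308 cm², x = 7 cm, Ī = 5030.7 cm⁴.
Inner void (subtracted): 12.6 × 20.6, A = 259.56 cm², x = 7 cm, Ī = 3 434 cm⁴.
By symmetry the centroid is at mid-width, x̄ = 7 cm.
All pieces are centred on the vertical centroidal axis, so I = ΣĪ (holes subtracted) = 1596.7 cm⁴.
Radius of gyration: k = √(I/A) = √(1596.7 / 48.44) = 5.7413 cm.

k_y ≈ 5.74 cm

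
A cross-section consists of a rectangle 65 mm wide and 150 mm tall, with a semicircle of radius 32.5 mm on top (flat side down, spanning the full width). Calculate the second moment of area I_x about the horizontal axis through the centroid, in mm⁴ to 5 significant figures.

Break the section into simple shapes (no overlaps), measuring from the bottom-left corner of the bounding box.
Rectangular body: 65 × 150, A = 9 750 mm², y = 75 mm, Ī = 18 281 250 mm⁴.
Semicircular cap: semicircle r = 32.5, A = 1659.154 mm², y = 163.7934 mm, Ī = 122451.9 mm⁴.
Centroid: ȳ = ΣA·y / ΣA = 87.91261 mm.
Transfer each piece to the horizontal axis through the centroid using Ī + A·d² with d = y − 87.91261:
  rectangular body: d = -12.91261 mm → contributes +19 906 921 mm⁴
  semicircular cap: d = 75.88082 mm → contributes +9 675 690 mm⁴
Total I = 29 582 611 mm⁴.

I_x ≈ 2.9583 × 10⁷ mm⁴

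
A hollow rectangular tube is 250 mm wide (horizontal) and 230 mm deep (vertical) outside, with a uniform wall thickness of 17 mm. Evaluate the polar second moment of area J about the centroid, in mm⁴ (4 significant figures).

J ≈ 2.528 × 10⁸ mm⁴

Split into non-overlapping primitives; take the origin at the lower-left of the bounding box.
Outer rectangle: 250 × 230, A = 57 500 mm², y = 115 mm, Ī = 253 479 167 mm⁴.
Inner void (subtracted): 216 × 196, A = 42 336 mm², y = 115 mm, Ī = 135 531 648 mm⁴.
By symmetry the centroid is at mid-height, ȳ = 115 mm.
All pieces are centred on the centroidal x-axis, so I = ΣĪ (holes subtracted) = 117 947 519 mm⁴.
Repeating about the centroidal y-axis gives I_y = 134 876 799 mm⁴.
Polar second moment: J = I_x + I_y = 252 824 317 mm⁴.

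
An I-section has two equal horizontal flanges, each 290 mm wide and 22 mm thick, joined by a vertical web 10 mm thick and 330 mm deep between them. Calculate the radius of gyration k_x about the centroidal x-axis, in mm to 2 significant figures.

k_x ≈ 160 mm

Break the section into simple shapes (no overlaps), measuring from the bottom-left corner of the bounding box.
Bottom flange: 290 × 22, A = 6 380 mm², y = 11 mm, Ī = 257 327 mm⁴.
Web: 10 × 330, A = 3 300 mm², y = 187 mm, Ī = 29 947 500 mm⁴.
Top flange: 290 × 22, A = 6 380 mm², y = 363 mm, Ī = 257 327 mm⁴.
By symmetry the centroid is at mid-height, ȳ = 187 mm.
Transfer each piece to the centroidal x-axis using Ī + A·d² with d = y − 187:
  bottom flange: d = -176 mm → contributes +197 884 207 mm⁴
  web: d = 0 mm → contributes +29 947 500 mm⁴
  top flange: d = 176 mm → contributes +197 884 207 mm⁴
Total I = 425 715 913 mm⁴.
Radius of gyration: k = √(I/A) = √(425 715 913 / 16 060) = 162.8 mm.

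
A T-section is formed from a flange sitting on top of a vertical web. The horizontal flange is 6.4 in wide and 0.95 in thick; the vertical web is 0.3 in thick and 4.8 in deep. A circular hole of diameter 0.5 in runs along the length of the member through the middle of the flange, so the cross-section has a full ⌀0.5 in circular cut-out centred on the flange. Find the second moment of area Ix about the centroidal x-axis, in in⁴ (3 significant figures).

Ix ≈ 12.8 in⁴

Treat the section as a set of non-overlapping primitives; coordinates are from the bounding-box lower-left.
Flange: 6.4 × 0.95, A = 6.08 in², y = 5.275 in, Ī = 0.45727 in⁴.
Web: 0.3 × 4.8, A = 1.44 in², y = 2.4 in, Ī = 2.7648 in⁴.
Hole (subtracted): ⌀0.5, A = 0.19635 in², y = 5.275 in, Ī = 0.003068 in⁴.
Centroid: ȳ = ΣA·y / ΣA = 4.7097 in.
Transfer each piece to the centroidal x-axis using Ī + A·d² with d = y − 4.7097:
  flange: d = 0.56529 in → contributes +2.4002 in⁴
  web: d = -2.3097 in → contributes +10.447 in⁴
  hole: d = 0.56529 in → contributes −0.065812 in⁴
Total I = 12.781 in⁴.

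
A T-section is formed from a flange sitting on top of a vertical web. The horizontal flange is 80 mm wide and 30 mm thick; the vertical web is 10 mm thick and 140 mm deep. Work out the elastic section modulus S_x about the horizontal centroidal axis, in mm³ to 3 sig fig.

S_x ≈ 7.16 × 10⁴ mm³

Break the section into simple shapes (no overlaps), measuring from the bottom-left corner of the bounding box.
Flange: 80 × 30, A = 2 400 mm², y = 155 mm, Ī = 180 000 mm⁴.
Web: 10 × 140, A = 1 400 mm², y = 70 mm, Ī = 2 286 667 mm⁴.
Centroid: ȳ = ΣA·y / ΣA = 123.68 mm.
Transfer each piece to the horizontal centroidal axis using Ī + A·d² with d = y − 123.68:
  flange: d = 31.316 mm → contributes +2 533 629 mm⁴
  web: d = -53.684 mm → contributes +6 321 459 mm⁴
Total I = 8 855 088 mm⁴.
Extreme fibre distance c = 123.68 mm; S = I/c = 71 594 mm³.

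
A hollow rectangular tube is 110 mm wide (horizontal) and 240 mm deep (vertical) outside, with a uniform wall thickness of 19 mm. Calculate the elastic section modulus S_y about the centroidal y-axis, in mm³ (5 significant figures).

Decompose the section into non-overlapping parts with the origin at the bottom-left of its bounding rectangle.
Outer rectangle: 110 × 240, A = 26 400 mm², x = 55 mm, Ī = 26 620 000 mm⁴.
Inner void (subtracted): 72 × 202, A = 14 544 mm², x = 55 mm, Ī = 6 283 008 mm⁴.
By symmetry the centroid is at mid-width, x̄ = 55 mm.
All pieces are centred on the centroidal y-axis, so I = ΣĪ (holes subtracted) = 20 336 992 mm⁴.
Extreme fibre distance c = 55 mm; S = I/c = 369763.5 mm³.

S_y ≈ 3.6976 × 10⁵ mm³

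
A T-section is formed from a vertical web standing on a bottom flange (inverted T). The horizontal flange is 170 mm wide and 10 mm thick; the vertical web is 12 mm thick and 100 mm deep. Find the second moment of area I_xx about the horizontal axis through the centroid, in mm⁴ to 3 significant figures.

I_xx ≈ 3.14 × 10⁶ mm⁴

Treat the section as a set of non-overlapping primitives; coordinates are from the bounding-box lower-left.
Flange: 170 × 10, A = 1 700 mm², y = 5 mm, Ī = 14 167 mm⁴.
Web: 12 × 100, A = 1 200 mm², y = 60 mm, Ī = 1 000 000 mm⁴.
Centroid: ȳ = ΣA·y / ΣA = 27.759 mm.
Transfer each piece to the horizontal axis through the centroid using Ī + A·d² with d = y − 27.759:
  flange: d = -22.759 mm → contributes +894 690 mm⁴
  web: d = 32.241 mm → contributes +2 247 408 mm⁴
Total I = 3 142 098 mm⁴.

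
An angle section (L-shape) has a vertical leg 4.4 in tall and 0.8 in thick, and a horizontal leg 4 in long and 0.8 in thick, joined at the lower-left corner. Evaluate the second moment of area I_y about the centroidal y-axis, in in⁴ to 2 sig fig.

Break the section into simple shapes (no overlaps), measuring from the bottom-left corner of the bounding box.
Vertical leg: 0.8 × 4.4, A = 3.52 in², x = 0.4 in, Ī = 0.1877 in⁴.
Horizontal leg (remainder): 3.2 × 0.8, A = 2.56 in², x = 2.4 in, Ī = 2.185 in⁴.
Centroid: x̄ = ΣA·x / ΣA = 1.242 in.
Transfer each piece to the centroidal y-axis using Ī + A·d² with d = x − 1.242:
  vertical leg: d = -0.8421 in → contributes +2.684 in⁴
  horizontal leg (remainder): d = 1.158 in → contributes +5.617 in⁴
Total I = 8.301 in⁴.

I_y ≈ 8.3 in⁴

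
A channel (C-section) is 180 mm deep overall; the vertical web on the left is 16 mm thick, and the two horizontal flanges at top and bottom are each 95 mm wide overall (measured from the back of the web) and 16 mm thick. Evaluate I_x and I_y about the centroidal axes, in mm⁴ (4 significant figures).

Treat the section as a set of non-overlapping primitives; coordinates are from the bounding-box lower-left.
Web: 16 × 180, A = 2 880 mm², y = 90 mm, Ī = 7 776 000 mm⁴.
Top flange (beyond web): 79 × 16, A = 1 264 mm², y = 172 mm, Ī = 26965.3 mm⁴.
Bottom flange (beyond web): 79 × 16, A = 1 264 mm², y = 8 mm, Ī = 26965.3 mm⁴.
By symmetry the centroid is at mid-height, ȳ = 90 mm.
Transfer each piece to the centroidal x-axis using Ī + A·d² with d = y − 90:
  web: d = 0 mm → contributes +7 776 000 mm⁴
  top flange (beyond web): d = 82 mm → contributes +8 526 101 mm⁴
  bottom flange (beyond web): d = -82 mm → contributes +8 526 101 mm⁴
Total I = 24 828 203 mm⁴.
For the y-axis: x̄ = 30.2041 mm.
Repeating about the centroidal y-axis gives I_y = 4 413 737 mm⁴.

I_x ≈ 2.483 × 10⁷ mm⁴, I_y ≈ 4.414 × 10⁶ mm⁴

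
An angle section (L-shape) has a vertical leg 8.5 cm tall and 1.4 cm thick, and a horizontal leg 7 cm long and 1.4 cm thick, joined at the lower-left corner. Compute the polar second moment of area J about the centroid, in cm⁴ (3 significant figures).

Treat the section as a set of non-overlapping primitives; coordinates are from the bounding-box lower-left.
Vertical leg: 1.4 × 8.5, A = 11.9 cm², y = 4.25 cm, Ī = 71.648 cm⁴.
Horizontal leg (remainder): 5.6 × 1.4, A = 7.84 cm², y = 0.7 cm, Ī = 1.2805 cm⁴.
Centroid: ȳ = ΣA·y / ΣA = 2.8401 cm.
Transfer each piece to the centroidal x-axis using Ī + A·d² with d = y − 2.8401:
  vertical leg: d = 1.4099 cm → contributes +95.304 cm⁴
  horizontal leg (remainder): d = -2.1401 cm → contributes +37.187 cm⁴
Total I = 132.49 cm⁴.
For the y-axis: x̄ = 2.0901 cm.
Repeating about the centroidal y-axis gives I_y = 80.329 cm⁴.
Polar second moment: J = I_x + I_y = 212.82 cm⁴.

J ≈ 213 cm⁴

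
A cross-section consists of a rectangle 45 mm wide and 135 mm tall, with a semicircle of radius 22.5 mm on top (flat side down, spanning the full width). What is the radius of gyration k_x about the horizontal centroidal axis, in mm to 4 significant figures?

k_x ≈ 44.21 mm

Decompose the section into non-overlapping parts with the origin at the bottom-left of its bounding rectangle.
Rectangular body: 45 × 135, A = 6 075 mm², y = 67.5 mm, Ī = 9 226 406 mm⁴.
Semicircular cap: semicircle r = 22.5, A = 795.216 mm², y = 144.549 mm, Ī = 28129.5 mm⁴.
Centroid: ȳ = ΣA·y / ΣA = 76.4183 mm.
Transfer each piece to the horizontal centroidal axis using Ī + A·d² with d = y − 76.4183:
  rectangular body: d = -8.91832 mm → contributes +9 709 590 mm⁴
  semicircular cap: d = 68.131 mm → contributes +3 719 385 mm⁴
Total I = 13 428 975 mm⁴.
Radius of gyration: k = √(I/A) = √(13 428 975 / 6870.22) = 44.2116 mm.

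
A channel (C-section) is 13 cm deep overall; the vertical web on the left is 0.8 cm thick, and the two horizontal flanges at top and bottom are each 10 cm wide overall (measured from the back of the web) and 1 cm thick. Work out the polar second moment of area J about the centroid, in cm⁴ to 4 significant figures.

Break the section into simple shapes (no overlaps), measuring from the bottom-left corner of the bounding box.
Web: 0.8 × 13, A = 10.4 cm², y = 6.5 cm, Ī = 146.467 cm⁴.
Top flange (beyond web): 9.2 × 1, A = 9.2 cm², y = 12.5 cm, Ī = 0.766667 cm⁴.
Bottom flange (beyond web): 9.2 × 1, A = 9.2 cm², y = 0.5 cm, Ī = 0.766667 cm⁴.
By symmetry the centroid is at mid-height, ȳ = 6.5 cm.
Transfer each piece to the centroidal x-axis using Ī + A·d² with d = y − 6.5:
  web: d = 0 cm → contributes +146.467 cm⁴
  top flange (beyond web): d = 6 cm → contributes +331.967 cm⁴
  bottom flange (beyond web): d = -6 cm → contributes +331.967 cm⁴
Total I = 810.4 cm⁴.
For the y-axis: x̄ = 3.59444 cm.
Repeating about the centroidal y-axis gives I_y = 296.447 cm⁴.
Polar second moment: J = I_x + I_y = 1106.85 cm⁴.

J ≈ 1107 cm⁴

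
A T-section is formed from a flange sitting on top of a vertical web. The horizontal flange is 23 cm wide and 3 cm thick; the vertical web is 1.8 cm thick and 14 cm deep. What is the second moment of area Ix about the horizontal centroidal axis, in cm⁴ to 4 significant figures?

Ix ≈ 1797 cm⁴

Break the section into simple shapes (no overlaps), measuring from the bottom-left corner of the bounding box.
Flange: 23 × 3, A = 69 cm², y = 15.5 cm, Ī = 51.75 cm⁴.
Web: 1.8 × 14, A = 25.2 cm², y = 7 cm, Ī = 411.6 cm⁴.
Centroid: ȳ = ΣA·y / ΣA = 13.2261 cm.
Transfer each piece to the horizontal centroidal axis using Ī + A·d² with d = y − 13.2261:
  flange: d = 2.27389 cm → contributes +408.518 cm⁴
  web: d = -6.22611 cm → contributes +1388.47 cm⁴
Total I = 1796.98 cm⁴.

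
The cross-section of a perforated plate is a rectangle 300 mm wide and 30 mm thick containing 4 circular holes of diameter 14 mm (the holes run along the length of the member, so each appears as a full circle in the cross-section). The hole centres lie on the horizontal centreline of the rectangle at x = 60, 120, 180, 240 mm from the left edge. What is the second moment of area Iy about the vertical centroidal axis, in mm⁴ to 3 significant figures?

Decompose the section into non-overlapping parts with the origin at the bottom-left of its bounding rectangle.
Plate: 300 × 30, A = 9 000 mm², x = 150 mm, Ī = 67 500 000 mm⁴.
Hole 1 (subtracted): ⌀14, A = 153.94 mm², x = 60 mm, Ī = 1885.7 mm⁴.
Hole 2 (subtracted): ⌀14, A = 153.94 mm², x = 120 mm, Ī = 1885.7 mm⁴.
Hole 3 (subtracted): ⌀14, A = 153.94 mm², x = 180 mm, Ī = 1885.7 mm⁴.
Hole 4 (subtracted): ⌀14, A = 153.94 mm², x = 240 mm, Ī = 1885.7 mm⁴.
By symmetry the centroid is at mid-width, x̄ = 150 mm.
Transfer each piece to the vertical centroidal axis using Ī + A·d² with d = x − 150:
  plate: d = 0 mm → contributes +67 500 000 mm⁴
  hole 1: d = -90 mm → contributes −1 248 784 mm⁴
  hole 2: d = -30 mm → contributes −140 430 mm⁴
  hole 3: d = 30 mm → contributes −140 430 mm⁴
  hole 4: d = 90 mm → contributes −1 248 784 mm⁴
Total I = 64 721 572 mm⁴.

Iy ≈ 6.47 × 10⁷ mm⁴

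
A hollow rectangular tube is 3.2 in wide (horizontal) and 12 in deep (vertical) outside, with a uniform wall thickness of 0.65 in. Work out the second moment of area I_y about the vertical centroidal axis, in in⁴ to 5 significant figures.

Split into non-overlapping primitives; take the origin at the lower-left of the bounding box.
Outer rectangle: 3.2 × 12, A = 38.4 in², x = 1.6 in, Ī = 32.768 in⁴.
Inner void (subtracted): 1.9 × 10.7, A = 20.33 in², x = 1.6 in, Ī = 6.115942 in⁴.
By symmetry the centroid is at mid-width, x̄ = 1.6 in.
All pieces are centred on the vertical centroidal axis, so I = ΣĪ (holes subtracted) = 26.65206 in⁴.

I_y ≈ 26.652 in⁴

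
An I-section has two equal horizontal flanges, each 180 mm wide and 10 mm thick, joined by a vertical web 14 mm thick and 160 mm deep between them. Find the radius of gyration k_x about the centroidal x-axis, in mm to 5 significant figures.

k_x ≈ 72.644 mm

Decompose the section into non-overlapping parts with the origin at the bottom-left of its bounding rectangle.
Bottom flange: 180 × 10, A = 1 800 mm², y = 5 mm, Ī = 15 000 mm⁴.
Web: 14 × 160, A = 2 240 mm², y = 90 mm, Ī = 4 778 667 mm⁴.
Top flange: 180 × 10, A = 1 800 mm², y = 175 mm, Ī = 15 000 mm⁴.
By symmetry the centroid is at mid-height, ȳ = 90 mm.
Transfer each piece to the centroidal x-axis using Ī + A·d² with d = y − 90:
  bottom flange: d = -85 mm → contributes +13 020 000 mm⁴
  web: d = 0 mm → contributes +4 778 667 mm⁴
  top flange: d = 85 mm → contributes +13 020 000 mm⁴
Total I = 30 818 667 mm⁴.
Radius of gyration: k = √(I/A) = √(30 818 667 / 5 840) = 72.64413 mm.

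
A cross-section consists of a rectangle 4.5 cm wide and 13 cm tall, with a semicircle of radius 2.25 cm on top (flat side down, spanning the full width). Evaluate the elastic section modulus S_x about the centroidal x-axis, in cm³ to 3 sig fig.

S_x ≈ 155 cm³

Treat the section as a set of non-overlapping primitives; coordinates are from the bounding-box lower-left.
Rectangular body: 4.5 × 13, A = 58.5 cm², y = 6.5 cm, Ī = 823.88 cm⁴.
Semicircular cap: semicircle r = 2.25, A = 7.9522 cm², y = 13.955 cm, Ī = 2.813 cm⁴.
Centroid: ȳ = ΣA·y / ΣA = 7.3921 cm.
Transfer each piece to the centroidal x-axis using Ī + A·d² with d = y − 7.3921:
  rectangular body: d = -0.89211 cm → contributes +870.43 cm⁴
  semicircular cap: d = 6.5628 cm → contributes +345.32 cm⁴
Total I = 1215.7 cm⁴.
Extreme fibre distance c = 7.8579 cm; S = I/c = 154.72 cm³.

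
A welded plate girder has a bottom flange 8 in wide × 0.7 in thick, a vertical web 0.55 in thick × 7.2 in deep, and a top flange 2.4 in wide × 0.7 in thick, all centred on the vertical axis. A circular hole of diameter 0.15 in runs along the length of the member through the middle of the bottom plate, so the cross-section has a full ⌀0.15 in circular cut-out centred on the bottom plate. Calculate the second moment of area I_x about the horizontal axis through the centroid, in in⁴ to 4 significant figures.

Decompose the section into non-overlapping parts with the origin at the bottom-left of its bounding rectangle.
Bottom plate: 8 × 0.7, A = 5.6 in², y = 0.35 in, Ī = 0.228667 in⁴.
Web plate: 0.55 × 7.2, A = 3.96 in², y = 4.3 in, Ī = 17.1072 in⁴.
Top plate: 2.4 × 0.7, A = 1.68 in², y = 8.25 in, Ī = 0.0686 in⁴.
Hole (subtracted): ⌀0.15, A = 0.0176715 in², y = 0.35 in, Ī = 0.0000248505 in⁴.
Centroid: ȳ = ΣA·y / ΣA = 2.92647 in.
Transfer each piece to the horizontal axis through the centroid using Ī + A·d² with d = y − 2.92647:
  bottom plate: d = -2.57647 in → contributes +37.4026 in⁴
  web plate: d = 1.37353 in → contributes +24.5781 in⁴
  top plate: d = 5.32353 in → contributes +47.6797 in⁴
  hole: d = -2.57647 in → contributes −0.117332 in⁴
Total I = 109.543 in⁴.

I_x ≈ 109.5 in⁴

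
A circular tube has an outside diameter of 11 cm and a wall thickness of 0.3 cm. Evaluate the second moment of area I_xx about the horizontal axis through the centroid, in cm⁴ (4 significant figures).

I_xx ≈ 144.4 cm⁴

Break the section into simple shapes (no overlaps), measuring from the bottom-left corner of the bounding box.
Outer circle: ⌀11, A = 95.0332 cm², y = 5.5 cm, Ī = 718.688 cm⁴.
Bore (subtracted): ⌀10.4, A = 84.9487 cm², y = 5.5 cm, Ī = 574.253 cm⁴.
By symmetry the centroid is at mid-height, ȳ = 5.5 cm.
All pieces are centred on the horizontal axis through the centroid, so I = ΣĪ (holes subtracted) = 144.435 cm⁴.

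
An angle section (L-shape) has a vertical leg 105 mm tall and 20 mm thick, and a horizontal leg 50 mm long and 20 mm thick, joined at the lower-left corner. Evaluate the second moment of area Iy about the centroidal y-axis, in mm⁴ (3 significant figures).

Decompose the section into non-overlapping parts with the origin at the bottom-left of its bounding rectangle.
Vertical leg: 20 × 105, A = 2 100 mm², x = 10 mm, Ī = 70 000 mm⁴.
Horizontal leg (remainder): 30 × 20, A = 600 mm², x = 35 mm, Ī = 45 000 mm⁴.
Centroid: x̄ = ΣA·x / ΣA = 15.556 mm.
Transfer each piece to the centroidal y-axis using Ī + A·d² with d = x − 15.556:
  vertical leg: d = -5.5556 mm → contributes +134 815 mm⁴
  horizontal leg (remainder): d = 19.444 mm → contributes +271 852 mm⁴
Total I = 406 667 mm⁴.

Iy ≈ 4.07 × 10⁵ mm⁴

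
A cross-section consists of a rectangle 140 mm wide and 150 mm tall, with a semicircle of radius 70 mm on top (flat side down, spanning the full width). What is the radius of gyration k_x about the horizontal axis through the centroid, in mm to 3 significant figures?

Split into non-overlapping primitives; take the origin at the lower-left of the bounding box.
Rectangular body: 140 × 150, A = 21 000 mm², y = 75 mm, Ī = 39 375 000 mm⁴.
Semicircular cap: semicircle r = 70, A = 7696.9 mm², y = 179.71 mm, Ī = 2 635 265 mm⁴.
Centroid: ȳ = ΣA·y / ΣA = 103.08 mm.
Transfer each piece to the horizontal axis through the centroid using Ī + A·d² with d = y − 103.08:
  rectangular body: d = -28.084 mm → contributes +55 938 365 mm⁴
  semicircular cap: d = 76.625 mm → contributes +47 826 259 mm⁴
Total I = 103 764 624 mm⁴.
Radius of gyration: k = √(I/A) = √(103 764 624 / 28 697) = 60.132 mm.

k_x ≈ 60.1 mm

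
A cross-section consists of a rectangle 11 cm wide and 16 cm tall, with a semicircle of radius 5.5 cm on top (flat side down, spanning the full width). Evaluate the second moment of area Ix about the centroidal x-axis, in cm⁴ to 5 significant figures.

Treat the section as a set of non-overlapping primitives; coordinates are from the bounding-box lower-left.
Rectangular body: 11 × 16, A = 176 cm², y = 8 cm, Ī = 3754.667 cm⁴.
Semicircular cap: semicircle r = 5.5, A = 47.51659 cm², y = 18.33427 cm, Ī = 100.4345 cm⁴.
Centroid: ȳ = ΣA·y / ΣA = 10.19693 cm.
Transfer each piece to the centroidal x-axis using Ī + A·d² with d = y − 10.19693:
  rectangular body: d = -2.196926 cm → contributes +4604.128 cm⁴
  semicircular cap: d = 8.137347 cm → contributes +3246.812 cm⁴
Total I = 7850.94 cm⁴.

Ix ≈ 7850.9 cm⁴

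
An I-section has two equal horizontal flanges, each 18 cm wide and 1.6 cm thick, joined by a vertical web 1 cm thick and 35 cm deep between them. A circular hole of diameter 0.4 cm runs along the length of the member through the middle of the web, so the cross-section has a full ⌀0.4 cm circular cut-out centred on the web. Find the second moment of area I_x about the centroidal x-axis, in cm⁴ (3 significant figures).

Split into non-overlapping primitives; take the origin at the lower-left of the bounding box.
Bottom flange: 18 × 1.6, A = 28.8 cm², y = 0.8 cm, Ī = 6.144 cm⁴.
Web: 1 × 35, A = 35 cm², y = 19.1 cm, Ī = 3572.9 cm⁴.
Top flange: 18 × 1.6, A = 28.8 cm², y = 37.4 cm, Ī = 6.144 cm⁴.
Hole (subtracted): ⌀0.4, A = 0.12566 cm², y = 19.1 cm, Ī = 0.0012566 cm⁴.
By symmetry the centroid is at mid-height, ȳ = 19.1 cm.
Transfer each piece to the centroidal x-axis using Ī + A·d² with d = y − 19.1:
  bottom flange: d = -18.3 cm → contributes +9 651 cm⁴
  web: d = 0 cm → contributes +3572.9 cm⁴
  top flange: d = 18.3 cm → contributes +9 651 cm⁴
  hole: d = 0 cm → contributes −0.0012566 cm⁴
Total I = 22 875 cm⁴.

I_x ≈ 2.29 × 10⁴ cm⁴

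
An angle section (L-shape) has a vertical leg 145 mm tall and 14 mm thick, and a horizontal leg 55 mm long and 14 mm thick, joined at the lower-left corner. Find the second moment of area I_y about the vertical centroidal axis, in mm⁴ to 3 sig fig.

I_y ≈ 4.52 × 10⁵ mm⁴

Decompose the section into non-overlapping parts with the origin at the bottom-left of its bounding rectangle.
Vertical leg: 14 × 145, A = 2 030 mm², x = 7 mm, Ī = 33 157 mm⁴.
Horizontal leg (remainder): 41 × 14, A = 574 mm², x = 34.5 mm, Ī = 80 408 mm⁴.
Centroid: x̄ = ΣA·x / ΣA = 13.062 mm.
Transfer each piece to the vertical centroidal axis using Ī + A·d² with d = x − 13.062:
  vertical leg: d = -6.0618 mm → contributes +107 751 mm⁴
  horizontal leg (remainder): d = 21.438 mm → contributes +344 215 mm⁴
Total I = 451 966 mm⁴.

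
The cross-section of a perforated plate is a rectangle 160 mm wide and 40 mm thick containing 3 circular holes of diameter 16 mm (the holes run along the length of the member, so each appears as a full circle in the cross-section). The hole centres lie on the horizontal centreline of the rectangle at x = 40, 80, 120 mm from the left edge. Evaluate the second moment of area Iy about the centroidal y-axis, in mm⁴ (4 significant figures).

Decompose the section into non-overlapping parts with the origin at the bottom-left of its bounding rectangle.
Plate: 160 × 40, A = 6 400 mm², x = 80 mm, Ī = 13 653 333 mm⁴.
Hole 1 (subtracted): ⌀16, A = 201.062 mm², x = 40 mm, Ī = 3216.99 mm⁴.
Hole 2 (subtracted): ⌀16, A = 201.062 mm², x = 80 mm, Ī = 3216.99 mm⁴.
Hole 3 (subtracted): ⌀16, A = 201.062 mm², x = 120 mm, Ī = 3216.99 mm⁴.
By symmetry the centroid is at mid-width, x̄ = 80 mm.
Transfer each piece to the centroidal y-axis using Ī + A·d² with d = x − 80:
  plate: d = 0 mm → contributes +13 653 333 mm⁴
  hole 1: d = -40 mm → contributes −324 916 mm⁴
  hole 2: d = 0 mm → contributes −3216.99 mm⁴
  hole 3: d = 40 mm → contributes −324 916 mm⁴
Total I = 13 000 284 mm⁴.

Iy ≈ 1.300 × 10⁷ mm⁴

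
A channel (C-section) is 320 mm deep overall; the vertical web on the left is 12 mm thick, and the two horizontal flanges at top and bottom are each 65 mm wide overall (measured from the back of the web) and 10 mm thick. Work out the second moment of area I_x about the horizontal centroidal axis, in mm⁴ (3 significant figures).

Treat the section as a set of non-overlapping primitives; coordinates are from the bounding-box lower-left.
Web: 12 × 320, A = 3 840 mm², y = 160 mm, Ī = 32 768 000 mm⁴.
Top flange (beyond web): 53 × 10, A = 530 mm², y = 315 mm, Ī = 4416.7 mm⁴.
Bottom flange (beyond web): 53 × 10, A = 530 mm², y = 5 mm, Ī = 4416.7 mm⁴.
By symmetry the centroid is at mid-height, ȳ = 160 mm.
Transfer each piece to the horizontal centroidal axis using Ī + A·d² with d = y − 160:
  web: d = 0 mm → contributes +32 768 000 mm⁴
  top flange (beyond web): d = 155 mm → contributes +12 737 667 mm⁴
  bottom flange (beyond web): d = -155 mm → contributes +12 737 667 mm⁴
Total I = 58 243 333 mm⁴.

I_x ≈ 5.82 × 10⁷ mm⁴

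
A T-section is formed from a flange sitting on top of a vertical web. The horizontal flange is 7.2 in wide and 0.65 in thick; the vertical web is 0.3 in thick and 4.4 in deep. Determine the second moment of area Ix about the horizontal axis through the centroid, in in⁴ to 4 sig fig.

Ix ≈ 8.859 in⁴

Treat the section as a set of non-overlapping primitives; coordinates are from the bounding-box lower-left.
Flange: 7.2 × 0.65, A = 4.68 in², y = 4.725 in, Ī = 0.164775 in⁴.
Web: 0.3 × 4.4, A = 1.32 in², y = 2.2 in, Ī = 2.1296 in⁴.
Centroid: ȳ = ΣA·y / ΣA = 4.1695 in.
Transfer each piece to the horizontal axis through the centroid using Ī + A·d² with d = y − 4.1695:
  flange: d = 0.5555 in → contributes +1.60893 in⁴
  web: d = -1.9695 in → contributes +7.24979 in⁴
Total I = 8.85872 in⁴.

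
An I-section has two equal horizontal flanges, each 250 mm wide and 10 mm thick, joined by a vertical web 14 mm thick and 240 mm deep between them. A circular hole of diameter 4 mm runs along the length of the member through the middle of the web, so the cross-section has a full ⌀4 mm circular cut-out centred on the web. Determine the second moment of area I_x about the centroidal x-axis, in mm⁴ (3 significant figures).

I_x ≈ 9.43 × 10⁷ mm⁴

Break the section into simple shapes (no overlaps), measuring from the bottom-left corner of the bounding box.
Bottom flange: 250 × 10, A = 2 500 mm², y = 5 mm, Ī = 20 833 mm⁴.
Web: 14 × 240, A = 3 360 mm², y = 130 mm, Ī = 16 128 000 mm⁴.
Top flange: 250 × 10, A = 2 500 mm², y = 255 mm, Ī = 20 833 mm⁴.
Hole (subtracted): ⌀4, A = 12.566 mm², y = 130 mm, Ī = 12.566 mm⁴.
By symmetry the centroid is at mid-height, ȳ = 130 mm.
Transfer each piece to the centroidal x-axis using Ī + A·d² with d = y − 130:
  bottom flange: d = -125 mm → contributes +39 083 333 mm⁴
  web: d = 0 mm → contributes +16 128 000 mm⁴
  top flange: d = 125 mm → contributes +39 083 333 mm⁴
  hole: d = 0 mm → contributes −12.566 mm⁴
Total I = 94 294 654 mm⁴.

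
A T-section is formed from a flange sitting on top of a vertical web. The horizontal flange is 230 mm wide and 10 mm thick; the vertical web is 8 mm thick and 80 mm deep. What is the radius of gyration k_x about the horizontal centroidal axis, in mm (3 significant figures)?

Split into non-overlapping primitives; take the origin at the lower-left of the bounding box.
Flange: 230 × 10, A = 2 300 mm², y = 85 mm, Ī = 19 167 mm⁴.
Web: 8 × 80, A = 640 mm², y = 40 mm, Ī = 341 333 mm⁴.
Centroid: ȳ = ΣA·y / ΣA = 75.204 mm.
Transfer each piece to the horizontal centroidal axis using Ī + A·d² with d = y − 75.204:
  flange: d = 9.7959 mm → contributes +239 875 mm⁴
  web: d = -35.204 mm → contributes +1 134 503 mm⁴
Total I = 1 374 378 mm⁴.
Radius of gyration: k = √(I/A) = √(1 374 378 / 2 940) = 21.621 mm.

k_x ≈ 21.6 mm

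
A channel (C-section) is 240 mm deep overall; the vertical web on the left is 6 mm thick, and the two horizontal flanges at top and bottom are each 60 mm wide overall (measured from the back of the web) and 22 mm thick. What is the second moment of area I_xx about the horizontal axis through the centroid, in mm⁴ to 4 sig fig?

Split into non-overlapping primitives; take the origin at the lower-left of the bounding box.
Web: 6 × 240, A = 1 440 mm², y = 120 mm, Ī = 6 912 000 mm⁴.
Top flange (beyond web): 54 × 22, A = 1 188 mm², y = 229 mm, Ī = 47 916 mm⁴.
Bottom flange (beyond web): 54 × 22, A = 1 188 mm², y = 11 mm, Ī = 47 916 mm⁴.
By symmetry the centroid is at mid-height, ȳ = 120 mm.
Transfer each piece to the horizontal axis through the centroid using Ī + A·d² with d = y − 120:
  web: d = 0 mm → contributes +6 912 000 mm⁴
  top flange (beyond web): d = 109 mm → contributes +14 162 544 mm⁴
  bottom flange (beyond web): d = -109 mm → contributes +14 162 544 mm⁴
Total I = 35 237 088 mm⁴.

I_xx ≈ 3.524 × 10⁷ mm⁴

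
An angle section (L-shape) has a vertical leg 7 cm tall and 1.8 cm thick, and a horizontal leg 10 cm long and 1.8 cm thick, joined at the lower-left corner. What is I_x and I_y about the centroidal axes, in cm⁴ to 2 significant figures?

Split into non-overlapping primitives; take the origin at the lower-left of the bounding box.
Vertical leg: 1.8 × 7, A = 12.6 cm², y = 3.5 cm, Ī = 51.45 cm⁴.
Horizontal leg (remainder): 8.2 × 1.8, A = 14.76 cm², y = 0.9 cm, Ī = 3.985 cm⁴.
Centroid: ȳ = ΣA·y / ΣA = 2.097 cm.
Transfer each piece to the centroidal x-axis using Ī + A·d² with d = y − 2.097:
  vertical leg: d = 1.403 cm → contributes +76.24 cm⁴
  horizontal leg (remainder): d = -1.197 cm → contributes +25.15 cm⁴
Total I = 101.4 cm⁴.
For the y-axis: x̄ = 3.597 cm.
Repeating about the centroidal y-axis gives I_y = 256 cm⁴.

I_x ≈ 100 cm⁴, I_y ≈ 260 cm⁴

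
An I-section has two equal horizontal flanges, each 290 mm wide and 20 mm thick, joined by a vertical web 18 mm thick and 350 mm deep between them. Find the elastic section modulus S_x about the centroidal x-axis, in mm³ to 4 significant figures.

Treat the section as a set of non-overlapping primitives; coordinates are from the bounding-box lower-left.
Bottom flange: 290 × 20, A = 5 800 mm², y = 10 mm, Ī = 193 333 mm⁴.
Web: 18 × 350, A = 6 300 mm², y = 195 mm, Ī = 64 312 500 mm⁴.
Top flange: 290 × 20, A = 5 800 mm², y = 380 mm, Ī = 193 333 mm⁴.
By symmetry the centroid is at mid-height, ȳ = 195 mm.
Transfer each piece to the centroidal x-axis using Ī + A·d² with d = y − 195:
  bottom flange: d = -185 mm → contributes +198 698 333 mm⁴
  web: d = 0 mm → contributes +64 312 500 mm⁴
  top flange: d = 185 mm → contributes +198 698 333 mm⁴
Total I = 461 709 167 mm⁴.
Extreme fibre distance c = 195 mm; S = I/c = 2 367 739 mm³.

S_x ≈ 2.368 × 10⁶ mm³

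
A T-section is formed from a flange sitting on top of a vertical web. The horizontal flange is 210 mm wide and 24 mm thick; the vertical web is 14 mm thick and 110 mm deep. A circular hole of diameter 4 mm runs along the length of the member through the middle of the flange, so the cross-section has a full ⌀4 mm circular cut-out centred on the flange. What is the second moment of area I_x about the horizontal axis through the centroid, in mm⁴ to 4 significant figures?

I_x ≈ 7.087 × 10⁶ mm⁴

Split into non-overlapping primitives; take the origin at the lower-left of the bounding box.
Flange: 210 × 24, A = 5 040 mm², y = 122 mm, Ī = 241 920 mm⁴.
Web: 14 × 110, A = 1 540 mm², y = 55 mm, Ī = 1 552 833 mm⁴.
Hole (subtracted): ⌀4, A = 12.5664 mm², y = 122 mm, Ī = 12.5664 mm⁴.
Centroid: ȳ = ΣA·y / ΣA = 106.289 mm.
Transfer each piece to the horizontal axis through the centroid using Ī + A·d² with d = y − 106.289:
  flange: d = 15.7109 mm → contributes +1 485 948 mm⁴
  web: d = -51.2891 mm → contributes +5 603 921 mm⁴
  hole: d = 15.7109 mm → contributes −3114.34 mm⁴
Total I = 7 086 755 mm⁴.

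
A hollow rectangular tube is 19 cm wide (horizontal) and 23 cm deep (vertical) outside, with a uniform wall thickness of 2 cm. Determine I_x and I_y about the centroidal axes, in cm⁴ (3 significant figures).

I_x ≈ 1.07 × 10⁴ cm⁴, I_y ≈ 7800 cm⁴

Break the section into simple shapes (no overlaps), measuring from the bottom-left corner of the bounding box.
Outer rectangle: 19 × 23, A = 437 cm², y = 11.5 cm, Ī = 19 264 cm⁴.
Inner void (subtracted): 15 × 19, A = 285 cm², y = 11.5 cm, Ī = 8573.8 cm⁴.
By symmetry the centroid is at mid-height, ȳ = 11.5 cm.
All pieces are centred on the centroidal x-axis, so I = ΣĪ (holes subtracted) = 10 691 cm⁴.
Repeating about the centroidal y-axis gives I_y = 7802.7 cm⁴.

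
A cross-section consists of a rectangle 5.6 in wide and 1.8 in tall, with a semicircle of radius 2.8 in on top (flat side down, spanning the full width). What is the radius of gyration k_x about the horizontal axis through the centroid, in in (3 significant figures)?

Split into non-overlapping primitives; take the origin at the lower-left of the bounding box.
Rectangular body: 5.6 × 1.8, A = 10.08 in², y = 0.9 in, Ī = 2.7216 in⁴.
Semicircular cap: semicircle r = 2.8, A = 12.315 in², y = 2.9884 in, Ī = 6.7463 in⁴.
Centroid: ȳ = ΣA·y / ΣA = 2.0484 in.
Transfer each piece to the horizontal axis through the centroid using Ī + A·d² with d = y − 2.0484:
  rectangular body: d = -1.1484 in → contributes +16.015 in⁴
  semicircular cap: d = 0.93997 in → contributes +17.627 in⁴
Total I = 33.642 in⁴.
Radius of gyration: k = √(I/A) = √(33.642 / 22.395) = 1.2256 in.

k_x ≈ 1.23 in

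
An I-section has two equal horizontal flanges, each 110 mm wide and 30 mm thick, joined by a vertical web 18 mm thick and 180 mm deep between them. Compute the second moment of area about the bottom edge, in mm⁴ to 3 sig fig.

I_base ≈ 2.24 × 10⁸ mm⁴

Treat the section as a set of non-overlapping primitives; coordinates are from the bounding-box lower-left.
Bottom flange: 110 × 30, A = 3 300 mm², y = 15 mm, Ī = 247 500 mm⁴.
Web: 18 × 180, A = 3 240 mm², y = 120 mm, Ī = 8 748 000 mm⁴.
Top flange: 110 × 30, A = 3 300 mm², y = 225 mm, Ī = 247 500 mm⁴.
Transfer each piece to the base of the section using Ī + A·d² with d = y − 0:
  bottom flange: d = 15 mm → contributes +990 000 mm⁴
  web: d = 120 mm → contributes +55 404 000 mm⁴
  top flange: d = 225 mm → contributes +167 310 000 mm⁴
Total I = 223 704 000 mm⁴.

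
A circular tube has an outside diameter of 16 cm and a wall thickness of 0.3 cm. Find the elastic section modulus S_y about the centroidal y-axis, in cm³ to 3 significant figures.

S_y ≈ 57.0 cm³

Decompose the section into non-overlapping parts with the origin at the bottom-left of its bounding rectangle.
Outer circle: ⌀16, A = 201.06 cm², x = 8 cm, Ī = 3 217 cm⁴.
Bore (subtracted): ⌀15.4, A = 186.27 cm², x = 8 cm, Ī = 2760.9 cm⁴.
By symmetry the centroid is at mid-width, x̄ = 8 cm.
All pieces are centred on the centroidal y-axis, so I = ΣĪ (holes subtracted) = 456.08 cm⁴.
Extreme fibre distance c = 8 cm; S = I/c = 57.01 cm³.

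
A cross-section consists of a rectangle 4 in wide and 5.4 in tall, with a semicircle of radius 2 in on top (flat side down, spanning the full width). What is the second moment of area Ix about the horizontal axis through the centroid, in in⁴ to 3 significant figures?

Treat the section as a set of non-overlapping primitives; coordinates are from the bounding-box lower-left.
Rectangular body: 4 × 5.4, A = 21.6 in², y = 2.7 in, Ī = 52.488 in⁴.
Semicircular cap: semicircle r = 2, A = 6.2832 in², y = 6.2488 in, Ī = 1.7561 in⁴.
Centroid: ȳ = ΣA·y / ΣA = 3.4997 in.
Transfer each piece to the horizontal axis through the centroid using Ī + A·d² with d = y − 3.4997:
  rectangular body: d = -0.79969 in → contributes +66.301 in⁴
  semicircular cap: d = 2.7491 in → contributes +49.243 in⁴
Total I = 115.54 in⁴.

Ix ≈ 116 in⁴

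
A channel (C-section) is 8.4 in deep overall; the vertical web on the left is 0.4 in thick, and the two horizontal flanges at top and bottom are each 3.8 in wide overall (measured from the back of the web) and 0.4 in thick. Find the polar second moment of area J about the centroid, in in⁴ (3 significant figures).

J ≈ 71.4 in⁴

Split into non-overlapping primitives; take the origin at the lower-left of the bounding box.
Web: 0.4 × 8.4, A = 3.36 in², y = 4.2 in, Ī = 19.757 in⁴.
Top flange (beyond web): 3.4 × 0.4, A = 1.36 in², y = 8.2 in, Ī = 0.018133 in⁴.
Bottom flange (beyond web): 3.4 × 0.4, A = 1.36 in², y = 0.2 in, Ī = 0.018133 in⁴.
By symmetry the centroid is at mid-height, ȳ = 4.2 in.
Transfer each piece to the centroidal x-axis using Ī + A·d² with d = y − 4.2:
  web: d = 0 in → contributes +19.757 in⁴
  top flange (beyond web): d = 4 in → contributes +21.778 in⁴
  bottom flange (beyond web): d = -4 in → contributes +21.778 in⁴
Total I = 63.313 in⁴.
For the y-axis: x̄ = 1.05 in.
Repeating about the centroidal y-axis gives I_y = 8.0915 in⁴.
Polar second moment: J = I_x + I_y = 71.405 in⁴.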